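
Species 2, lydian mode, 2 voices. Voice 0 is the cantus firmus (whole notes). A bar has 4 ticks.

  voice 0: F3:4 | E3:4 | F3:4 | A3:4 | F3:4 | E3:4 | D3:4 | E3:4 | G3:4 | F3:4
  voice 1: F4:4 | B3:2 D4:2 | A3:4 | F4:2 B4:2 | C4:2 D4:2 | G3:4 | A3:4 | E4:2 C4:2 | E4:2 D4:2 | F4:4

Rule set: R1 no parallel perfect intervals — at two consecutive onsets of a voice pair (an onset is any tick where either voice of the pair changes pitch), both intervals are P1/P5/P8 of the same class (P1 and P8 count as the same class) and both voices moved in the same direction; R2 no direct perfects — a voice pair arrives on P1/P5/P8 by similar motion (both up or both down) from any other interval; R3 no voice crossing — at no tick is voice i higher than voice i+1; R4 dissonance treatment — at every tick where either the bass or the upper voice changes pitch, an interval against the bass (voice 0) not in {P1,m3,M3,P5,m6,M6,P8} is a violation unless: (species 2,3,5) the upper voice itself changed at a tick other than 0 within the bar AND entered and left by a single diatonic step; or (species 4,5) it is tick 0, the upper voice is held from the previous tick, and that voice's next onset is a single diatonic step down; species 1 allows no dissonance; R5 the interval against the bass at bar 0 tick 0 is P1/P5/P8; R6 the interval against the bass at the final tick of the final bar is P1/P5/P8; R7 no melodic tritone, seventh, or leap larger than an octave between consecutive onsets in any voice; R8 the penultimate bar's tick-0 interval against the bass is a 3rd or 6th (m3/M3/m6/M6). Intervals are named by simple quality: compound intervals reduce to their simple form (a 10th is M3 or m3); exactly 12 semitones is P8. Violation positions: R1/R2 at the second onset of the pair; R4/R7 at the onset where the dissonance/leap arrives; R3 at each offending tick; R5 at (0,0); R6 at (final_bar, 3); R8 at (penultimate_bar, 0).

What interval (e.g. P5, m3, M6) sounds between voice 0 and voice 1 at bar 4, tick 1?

voice 0=F3 voice 1=C4 -> P5

P5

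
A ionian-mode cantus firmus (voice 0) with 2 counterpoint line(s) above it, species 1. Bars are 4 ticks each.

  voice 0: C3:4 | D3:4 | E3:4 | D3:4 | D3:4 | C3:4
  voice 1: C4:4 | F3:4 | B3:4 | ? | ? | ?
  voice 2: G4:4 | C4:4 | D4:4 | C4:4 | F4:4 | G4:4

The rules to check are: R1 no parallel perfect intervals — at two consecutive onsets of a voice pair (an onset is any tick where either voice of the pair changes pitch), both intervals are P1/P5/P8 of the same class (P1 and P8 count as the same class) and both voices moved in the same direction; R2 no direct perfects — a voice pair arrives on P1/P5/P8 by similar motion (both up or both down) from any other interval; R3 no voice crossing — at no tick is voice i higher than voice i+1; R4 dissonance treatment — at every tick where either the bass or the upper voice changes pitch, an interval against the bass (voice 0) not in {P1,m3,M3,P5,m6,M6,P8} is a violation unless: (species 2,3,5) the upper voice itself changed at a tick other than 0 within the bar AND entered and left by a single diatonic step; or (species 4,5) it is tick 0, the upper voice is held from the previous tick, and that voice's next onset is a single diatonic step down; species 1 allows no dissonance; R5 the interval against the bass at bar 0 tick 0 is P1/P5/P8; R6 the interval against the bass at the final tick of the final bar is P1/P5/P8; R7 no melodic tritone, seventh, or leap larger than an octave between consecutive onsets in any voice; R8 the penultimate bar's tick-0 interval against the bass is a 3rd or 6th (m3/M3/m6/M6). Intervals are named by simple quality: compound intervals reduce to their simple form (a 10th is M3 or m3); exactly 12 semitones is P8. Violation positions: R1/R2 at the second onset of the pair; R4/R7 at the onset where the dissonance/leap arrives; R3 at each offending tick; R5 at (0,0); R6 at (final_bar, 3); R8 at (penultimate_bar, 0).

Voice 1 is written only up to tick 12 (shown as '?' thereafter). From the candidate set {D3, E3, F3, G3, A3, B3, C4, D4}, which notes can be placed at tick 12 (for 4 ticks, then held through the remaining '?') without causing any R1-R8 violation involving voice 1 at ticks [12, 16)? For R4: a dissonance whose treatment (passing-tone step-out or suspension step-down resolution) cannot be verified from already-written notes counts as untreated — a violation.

{B3}

D3: violates R2
E3: violates R4
F3: violates R2,R7
G3: violates R4
A3: violates R1
B3: legal
C4: violates R4
D4: violates R3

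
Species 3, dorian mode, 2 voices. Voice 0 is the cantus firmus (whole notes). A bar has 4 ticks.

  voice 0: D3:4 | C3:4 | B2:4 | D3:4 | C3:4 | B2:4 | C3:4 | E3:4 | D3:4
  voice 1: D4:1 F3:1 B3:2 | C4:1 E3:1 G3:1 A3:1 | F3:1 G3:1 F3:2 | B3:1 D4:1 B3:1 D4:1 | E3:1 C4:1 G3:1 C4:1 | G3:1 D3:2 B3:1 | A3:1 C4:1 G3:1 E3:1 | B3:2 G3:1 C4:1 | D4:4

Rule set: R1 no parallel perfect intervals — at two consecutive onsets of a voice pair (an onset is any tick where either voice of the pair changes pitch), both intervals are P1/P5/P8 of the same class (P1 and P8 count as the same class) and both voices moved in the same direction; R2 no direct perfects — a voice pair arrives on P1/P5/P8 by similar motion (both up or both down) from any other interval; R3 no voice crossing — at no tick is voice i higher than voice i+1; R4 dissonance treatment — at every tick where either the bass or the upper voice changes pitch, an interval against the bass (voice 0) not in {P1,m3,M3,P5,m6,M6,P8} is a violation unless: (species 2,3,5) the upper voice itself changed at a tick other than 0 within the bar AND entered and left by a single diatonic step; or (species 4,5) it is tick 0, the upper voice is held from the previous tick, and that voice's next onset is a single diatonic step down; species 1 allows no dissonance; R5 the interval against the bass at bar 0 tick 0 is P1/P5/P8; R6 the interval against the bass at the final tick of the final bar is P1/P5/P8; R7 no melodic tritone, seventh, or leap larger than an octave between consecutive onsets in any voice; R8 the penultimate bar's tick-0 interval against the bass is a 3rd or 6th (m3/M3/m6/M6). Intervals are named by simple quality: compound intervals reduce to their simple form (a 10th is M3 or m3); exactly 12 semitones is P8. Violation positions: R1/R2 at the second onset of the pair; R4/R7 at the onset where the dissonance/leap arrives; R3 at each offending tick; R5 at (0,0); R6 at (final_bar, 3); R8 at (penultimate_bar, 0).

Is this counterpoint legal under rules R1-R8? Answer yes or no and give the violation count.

bar 0: v0=D3 v1=D4 (P8)
bar 1: v0=C3 v1=C4 (P8)
bar 2: v0=B2 v1=F3 (TT)
bar 3: v0=D3 v1=B3 (M6)
bar 4: v0=C3 v1=E3 (M3)
bar 5: v0=B2 v1=G3 (m6)
bar 6: v0=C3 v1=A3 (M6)
bar 7: v0=E3 v1=B3 (P5)
bar 8: v0=D3 v1=D4 (P8)
  R7 @ bar0.2: F3->B3 leap 6st
  R4 @ bar2.0: B2/F3 TT untreated
  R4 @ bar2.2: B2/F3 TT untreated
  R7 @ bar3.0: F3->B3 leap 6st
  R7 @ bar4.0: D4->E3 leap 10st
  R2 @ bar7.0: C3/E3 M3 -> E3/B3 P5 similar
  R8 @ bar7.0: penult P5 not 3rd/6th

No (7 violations)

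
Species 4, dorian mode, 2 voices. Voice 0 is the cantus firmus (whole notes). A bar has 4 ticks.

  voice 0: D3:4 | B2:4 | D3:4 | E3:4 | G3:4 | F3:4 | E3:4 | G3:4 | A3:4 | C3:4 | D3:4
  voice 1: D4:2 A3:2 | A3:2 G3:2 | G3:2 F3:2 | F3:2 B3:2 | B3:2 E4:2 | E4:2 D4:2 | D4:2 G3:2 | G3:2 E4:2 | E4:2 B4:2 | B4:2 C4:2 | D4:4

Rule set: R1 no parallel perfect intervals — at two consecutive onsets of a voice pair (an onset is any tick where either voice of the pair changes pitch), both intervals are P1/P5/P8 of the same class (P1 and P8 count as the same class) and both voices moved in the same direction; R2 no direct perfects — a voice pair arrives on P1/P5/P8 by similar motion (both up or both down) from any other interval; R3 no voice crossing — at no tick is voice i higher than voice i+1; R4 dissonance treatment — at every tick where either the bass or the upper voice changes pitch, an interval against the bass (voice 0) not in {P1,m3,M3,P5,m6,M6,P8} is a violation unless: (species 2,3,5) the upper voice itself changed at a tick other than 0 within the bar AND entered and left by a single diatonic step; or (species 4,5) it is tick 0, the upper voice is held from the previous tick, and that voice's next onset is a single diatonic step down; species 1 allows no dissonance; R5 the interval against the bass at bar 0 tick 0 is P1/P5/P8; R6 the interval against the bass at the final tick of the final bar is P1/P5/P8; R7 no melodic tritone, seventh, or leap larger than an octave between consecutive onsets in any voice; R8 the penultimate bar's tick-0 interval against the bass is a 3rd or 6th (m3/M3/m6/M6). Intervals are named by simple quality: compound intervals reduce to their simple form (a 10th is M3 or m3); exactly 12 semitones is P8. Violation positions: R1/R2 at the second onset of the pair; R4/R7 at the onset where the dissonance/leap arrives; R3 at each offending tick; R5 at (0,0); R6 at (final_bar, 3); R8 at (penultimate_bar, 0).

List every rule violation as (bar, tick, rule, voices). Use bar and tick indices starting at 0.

(3, 0, R4, (0, 1))
(3, 2, R7, (1,))
(6, 0, R4, (0, 1))
(8, 2, R4, (0, 1))
(9, 0, R4, (0, 1))
(9, 0, R8, (0, 1))
(9, 2, R7, (1,))
(10, 0, R1, (0, 1))

bar 0: v0=D3 v1=D4 downbeat P8
bar 1: v0=B2 v1=A3 downbeat m7
bar 2: v0=D3 v1=G3 downbeat P4
bar 3: v0=E3 v1=F3 downbeat m2
bar 4: v0=G3 v1=B3 downbeat M3
bar 5: v0=F3 v1=E4 downbeat M7
bar 6: v0=E3 v1=D4 downbeat m7
bar 7: v0=G3 v1=G3 downbeat P1
bar 8: v0=A3 v1=E4 downbeat P5
bar 9: v0=C3 v1=B4 downbeat M7
bar 10: v0=D3 v1=D4 downbeat P8
  -> R4 @ bar 3 tick 0 v(0, 1): E3/F3 m2 untreated
  -> R7 @ bar 3 tick 2 v(1,): F3->B3 leap 6st
  -> R4 @ bar 6 tick 0 v(0, 1): E3/D4 m7 untreated
  -> R4 @ bar 8 tick 2 v(0, 1): A3/B4 M2 untreated
  -> R4 @ bar 9 tick 0 v(0, 1): C3/B4 M7 untreated
  -> R8 @ bar 9 tick 0 v(0, 1): penult M7 not 3rd/6th
  -> R7 @ bar 9 tick 2 v(1,): B4->C4 leap 11st
  -> R1 @ bar 10 tick 0 v(0, 1): C3/C4 P8 -> D3/D4 P8 similar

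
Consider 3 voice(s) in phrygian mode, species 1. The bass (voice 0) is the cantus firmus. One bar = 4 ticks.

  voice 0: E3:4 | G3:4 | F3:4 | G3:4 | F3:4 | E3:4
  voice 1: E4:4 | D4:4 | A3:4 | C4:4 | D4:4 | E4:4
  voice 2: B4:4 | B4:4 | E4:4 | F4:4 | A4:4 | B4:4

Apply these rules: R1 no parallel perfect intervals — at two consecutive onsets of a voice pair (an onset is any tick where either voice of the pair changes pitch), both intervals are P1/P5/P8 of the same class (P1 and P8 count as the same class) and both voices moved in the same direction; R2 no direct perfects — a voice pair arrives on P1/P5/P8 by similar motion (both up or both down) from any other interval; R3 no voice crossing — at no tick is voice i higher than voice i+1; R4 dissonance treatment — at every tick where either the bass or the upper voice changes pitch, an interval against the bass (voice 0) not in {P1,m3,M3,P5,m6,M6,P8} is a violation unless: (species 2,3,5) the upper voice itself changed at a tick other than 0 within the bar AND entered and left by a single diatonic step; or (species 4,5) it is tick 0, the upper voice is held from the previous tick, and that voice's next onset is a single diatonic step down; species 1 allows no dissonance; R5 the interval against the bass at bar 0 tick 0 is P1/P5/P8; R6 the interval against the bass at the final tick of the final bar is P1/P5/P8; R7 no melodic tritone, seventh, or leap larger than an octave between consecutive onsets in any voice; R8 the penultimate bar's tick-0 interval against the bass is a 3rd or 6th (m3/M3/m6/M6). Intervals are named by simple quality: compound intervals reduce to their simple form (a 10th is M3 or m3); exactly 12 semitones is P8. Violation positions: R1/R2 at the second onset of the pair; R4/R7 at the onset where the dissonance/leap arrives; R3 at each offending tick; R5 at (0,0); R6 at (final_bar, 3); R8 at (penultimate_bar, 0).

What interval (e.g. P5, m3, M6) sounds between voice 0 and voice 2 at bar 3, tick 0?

m7

voice 0=G3 voice 2=F4 -> m7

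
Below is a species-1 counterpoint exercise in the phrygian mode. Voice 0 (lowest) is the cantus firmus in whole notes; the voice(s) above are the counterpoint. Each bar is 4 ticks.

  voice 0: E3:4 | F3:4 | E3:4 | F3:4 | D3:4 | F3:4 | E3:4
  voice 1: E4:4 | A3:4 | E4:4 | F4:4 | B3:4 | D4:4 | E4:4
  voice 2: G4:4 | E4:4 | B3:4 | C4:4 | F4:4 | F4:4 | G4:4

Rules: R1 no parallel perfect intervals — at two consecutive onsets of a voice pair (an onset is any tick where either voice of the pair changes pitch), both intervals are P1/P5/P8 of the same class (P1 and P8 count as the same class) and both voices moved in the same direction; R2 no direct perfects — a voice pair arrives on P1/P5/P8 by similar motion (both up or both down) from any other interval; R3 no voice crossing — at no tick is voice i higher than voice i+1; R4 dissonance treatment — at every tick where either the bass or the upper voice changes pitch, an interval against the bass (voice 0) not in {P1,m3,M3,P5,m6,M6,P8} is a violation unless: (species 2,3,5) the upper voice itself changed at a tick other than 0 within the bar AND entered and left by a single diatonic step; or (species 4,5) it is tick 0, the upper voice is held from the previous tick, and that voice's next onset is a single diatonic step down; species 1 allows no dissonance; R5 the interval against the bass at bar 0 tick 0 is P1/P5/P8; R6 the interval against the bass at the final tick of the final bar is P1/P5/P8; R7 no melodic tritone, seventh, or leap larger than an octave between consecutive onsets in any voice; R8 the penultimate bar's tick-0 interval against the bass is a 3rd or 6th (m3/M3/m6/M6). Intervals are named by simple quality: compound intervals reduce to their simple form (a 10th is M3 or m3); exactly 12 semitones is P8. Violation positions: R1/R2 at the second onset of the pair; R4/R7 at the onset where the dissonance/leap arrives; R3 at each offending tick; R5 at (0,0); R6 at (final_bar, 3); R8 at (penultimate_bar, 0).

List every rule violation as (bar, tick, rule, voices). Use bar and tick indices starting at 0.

bar 0: v0=E3 v1=E4 v2=G4 downbeat m3
bar 1: v0=F3 v1=A3 v2=E4 downbeat M7
bar 2: v0=E3 v1=E4 v2=B3 downbeat P5
bar 3: v0=F3 v1=F4 v2=C4 downbeat P5
bar 4: v0=D3 v1=B3 v2=F4 downbeat m3
bar 5: v0=F3 v1=D4 v2=F4 downbeat P8
bar 6: v0=E3 v1=E4 v2=G4 downbeat m3
  -> R5 @ bar 0 tick 0 v(0, 2): opens on m3
  -> R2 @ bar 1 tick 0 v(1, 2): E4/G4 m3 -> A3/E4 P5 similar
  -> R4 @ bar 1 tick 0 v(0, 2): F3/E4 M7 untreated
  -> R2 @ bar 2 tick 0 v(0, 2): F3/E4 M7 -> E3/B3 P5 similar
  -> R3 @ bar 2 tick 0 v(1, 2): E4 above B3
  -> R3 @ bar 2 tick 1 v(1, 2): E4 above B3
  -> R3 @ bar 2 tick 2 v(1, 2): E4 above B3
  -> R3 @ bar 2 tick 3 v(1, 2): E4 above B3
  -> R1 @ bar 3 tick 0 v(0, 1): E3/E4 P8 -> F3/F4 P8 similar
  -> R1 @ bar 3 tick 0 v(0, 2): E3/B3 P5 -> F3/C4 P5 similar
  -> R3 @ bar 3 tick 0 v(1, 2): F4 above C4
  -> R3 @ bar 3 tick 1 v(1, 2): F4 above C4
  -> R3 @ bar 3 tick 2 v(1, 2): F4 above C4
  -> R3 @ bar 3 tick 3 v(1, 2): F4 above C4
  -> R7 @ bar 4 tick 0 v(1,): F4->B3 leap 6st
  -> R8 @ bar 5 tick 0 v(0, 2): penult P8 not 3rd/6th
  -> R6 @ bar 6 tick 3 v(0, 2): closes on m3

(0, 0, R5, (0, 2))
(1, 0, R2, (1, 2))
(1, 0, R4, (0, 2))
(2, 0, R2, (0, 2))
(2, 0, R3, (1, 2))
(2, 1, R3, (1, 2))
(2, 2, R3, (1, 2))
(2, 3, R3, (1, 2))
(3, 0, R1, (0, 1))
(3, 0, R1, (0, 2))
(3, 0, R3, (1, 2))
(3, 1, R3, (1, 2))
(3, 2, R3, (1, 2))
(3, 3, R3, (1, 2))
(4, 0, R7, (1,))
(5, 0, R8, (0, 2))
(6, 3, R6, (0, 2))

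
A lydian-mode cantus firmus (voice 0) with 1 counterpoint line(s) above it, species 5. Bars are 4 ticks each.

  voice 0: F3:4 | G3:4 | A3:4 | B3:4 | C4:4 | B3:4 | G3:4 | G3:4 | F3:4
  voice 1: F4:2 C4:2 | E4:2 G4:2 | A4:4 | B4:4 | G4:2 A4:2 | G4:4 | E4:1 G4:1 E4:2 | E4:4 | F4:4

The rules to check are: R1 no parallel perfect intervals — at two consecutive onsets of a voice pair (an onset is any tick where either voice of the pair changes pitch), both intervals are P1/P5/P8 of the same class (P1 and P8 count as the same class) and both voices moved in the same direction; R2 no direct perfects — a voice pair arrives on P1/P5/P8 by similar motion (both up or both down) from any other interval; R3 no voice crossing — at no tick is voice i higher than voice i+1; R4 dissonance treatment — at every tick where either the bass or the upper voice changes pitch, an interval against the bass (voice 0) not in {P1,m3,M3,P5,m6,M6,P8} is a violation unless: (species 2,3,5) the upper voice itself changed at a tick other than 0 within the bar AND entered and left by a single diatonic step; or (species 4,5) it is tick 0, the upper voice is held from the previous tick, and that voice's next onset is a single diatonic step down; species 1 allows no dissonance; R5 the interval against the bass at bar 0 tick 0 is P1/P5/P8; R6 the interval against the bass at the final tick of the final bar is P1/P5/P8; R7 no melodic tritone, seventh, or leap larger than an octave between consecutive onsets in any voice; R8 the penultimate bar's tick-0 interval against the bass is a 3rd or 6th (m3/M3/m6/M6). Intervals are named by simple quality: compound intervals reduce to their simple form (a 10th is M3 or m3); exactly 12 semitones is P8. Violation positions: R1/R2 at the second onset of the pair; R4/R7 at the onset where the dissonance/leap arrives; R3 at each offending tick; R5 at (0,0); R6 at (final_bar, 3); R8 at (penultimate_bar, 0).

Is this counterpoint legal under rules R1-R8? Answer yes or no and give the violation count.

No (2 violations)

bar 0: v0=F3 v1=F4 (P8)
bar 1: v0=G3 v1=E4 (M6)
bar 2: v0=A3 v1=A4 (P8)
bar 3: v0=B3 v1=B4 (P8)
bar 4: v0=C4 v1=G4 (P5)
bar 5: v0=B3 v1=G4 (m6)
bar 6: v0=G3 v1=E4 (M6)
bar 7: v0=G3 v1=E4 (M6)
bar 8: v0=F3 v1=F4 (P8)
  R1 @ bar2.0: G3/G4 P8 -> A3/A4 P8 similar
  R1 @ bar3.0: A3/A4 P8 -> B3/B4 P8 similar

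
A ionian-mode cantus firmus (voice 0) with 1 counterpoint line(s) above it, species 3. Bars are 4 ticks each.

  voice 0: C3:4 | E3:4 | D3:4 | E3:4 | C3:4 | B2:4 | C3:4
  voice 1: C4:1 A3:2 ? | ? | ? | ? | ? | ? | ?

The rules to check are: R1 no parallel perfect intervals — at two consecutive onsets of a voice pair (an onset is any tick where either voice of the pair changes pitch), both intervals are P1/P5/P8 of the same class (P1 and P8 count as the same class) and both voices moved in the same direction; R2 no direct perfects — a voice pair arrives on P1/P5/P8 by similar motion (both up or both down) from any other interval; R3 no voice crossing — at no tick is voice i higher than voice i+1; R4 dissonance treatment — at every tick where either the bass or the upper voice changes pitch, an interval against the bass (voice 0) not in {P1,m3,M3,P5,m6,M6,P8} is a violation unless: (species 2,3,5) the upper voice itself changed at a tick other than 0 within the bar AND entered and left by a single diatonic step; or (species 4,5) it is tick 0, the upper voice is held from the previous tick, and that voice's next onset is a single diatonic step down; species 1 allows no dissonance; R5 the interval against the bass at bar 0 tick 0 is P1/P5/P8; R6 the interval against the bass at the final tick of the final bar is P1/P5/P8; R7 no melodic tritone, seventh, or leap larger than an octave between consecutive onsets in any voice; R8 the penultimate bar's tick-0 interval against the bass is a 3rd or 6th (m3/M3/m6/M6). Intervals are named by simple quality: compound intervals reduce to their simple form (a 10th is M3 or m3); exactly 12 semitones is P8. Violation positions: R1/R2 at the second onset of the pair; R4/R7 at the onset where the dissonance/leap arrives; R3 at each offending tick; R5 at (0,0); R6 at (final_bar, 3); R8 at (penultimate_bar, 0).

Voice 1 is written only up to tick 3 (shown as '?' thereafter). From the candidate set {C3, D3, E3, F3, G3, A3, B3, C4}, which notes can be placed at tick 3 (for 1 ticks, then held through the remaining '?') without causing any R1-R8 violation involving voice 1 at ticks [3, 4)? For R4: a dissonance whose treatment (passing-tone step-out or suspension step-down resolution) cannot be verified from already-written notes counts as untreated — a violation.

{A3, C3, C4, E3, G3}

C3: legal
D3: violates R4
E3: legal
F3: violates R4
G3: legal
A3: legal
B3: violates R4
C4: legal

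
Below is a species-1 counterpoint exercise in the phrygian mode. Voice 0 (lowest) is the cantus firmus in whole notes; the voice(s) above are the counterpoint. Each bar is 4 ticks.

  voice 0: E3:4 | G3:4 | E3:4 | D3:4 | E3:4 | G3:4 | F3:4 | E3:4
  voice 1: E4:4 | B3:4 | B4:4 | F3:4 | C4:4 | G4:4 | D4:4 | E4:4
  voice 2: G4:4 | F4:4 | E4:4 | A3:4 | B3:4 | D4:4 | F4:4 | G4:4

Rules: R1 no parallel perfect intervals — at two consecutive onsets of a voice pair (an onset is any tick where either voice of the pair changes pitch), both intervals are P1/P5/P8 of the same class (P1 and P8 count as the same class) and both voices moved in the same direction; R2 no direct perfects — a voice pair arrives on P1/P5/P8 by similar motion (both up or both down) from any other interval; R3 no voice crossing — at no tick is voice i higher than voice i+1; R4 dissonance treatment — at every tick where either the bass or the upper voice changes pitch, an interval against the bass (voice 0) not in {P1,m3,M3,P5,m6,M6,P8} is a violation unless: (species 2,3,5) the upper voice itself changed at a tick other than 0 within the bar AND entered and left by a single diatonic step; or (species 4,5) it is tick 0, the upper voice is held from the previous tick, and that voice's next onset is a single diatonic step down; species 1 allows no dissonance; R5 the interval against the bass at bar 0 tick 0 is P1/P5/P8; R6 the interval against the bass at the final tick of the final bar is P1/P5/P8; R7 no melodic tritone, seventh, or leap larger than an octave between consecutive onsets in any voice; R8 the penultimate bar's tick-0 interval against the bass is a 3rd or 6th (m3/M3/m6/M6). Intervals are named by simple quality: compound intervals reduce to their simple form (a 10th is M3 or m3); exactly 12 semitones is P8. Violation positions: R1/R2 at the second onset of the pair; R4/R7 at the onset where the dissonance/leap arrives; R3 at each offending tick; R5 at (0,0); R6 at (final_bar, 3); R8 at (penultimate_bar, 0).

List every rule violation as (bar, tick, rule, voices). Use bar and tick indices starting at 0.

bar 0: v0=E3 v1=E4 v2=G4 downbeat m3
bar 1: v0=G3 v1=B3 v2=F4 downbeat m7
bar 2: v0=E3 v1=B4 v2=E4 downbeat P8
bar 3: v0=D3 v1=F3 v2=A3 downbeat P5
bar 4: v0=E3 v1=C4 v2=B3 downbeat P5
bar 5: v0=G3 v1=G4 v2=D4 downbeat P5
bar 6: v0=F3 v1=D4 v2=F4 downbeat P8
bar 7: v0=E3 v1=E4 v2=G4 downbeat m3
  -> R5 @ bar 0 tick 0 v(0, 2): opens on m3
  -> R4 @ bar 1 tick 0 v(0, 2): G3/F4 m7 untreated
  -> R2 @ bar 2 tick 0 v(0, 2): G3/F4 m7 -> E3/E4 P8 similar
  -> R3 @ bar 2 tick 0 v(1, 2): B4 above E4
  -> R3 @ bar 2 tick 1 v(1, 2): B4 above E4
  -> R3 @ bar 2 tick 2 v(1, 2): B4 above E4
  -> R3 @ bar 2 tick 3 v(1, 2): B4 above E4
  -> R2 @ bar 3 tick 0 v(0, 2): E3/E4 P8 -> D3/A3 P5 similar
  -> R7 @ bar 3 tick 0 v(1,): B4->F3 leap 18st
  -> R1 @ bar 4 tick 0 v(0, 2): D3/A3 P5 -> E3/B3 P5 similar
  -> R3 @ bar 4 tick 0 v(1, 2): C4 above B3
  -> R3 @ bar 4 tick 1 v(1, 2): C4 above B3
  -> R3 @ bar 4 tick 2 v(1, 2): C4 above B3
  -> R3 @ bar 4 tick 3 v(1, 2): C4 above B3
  -> R1 @ bar 5 tick 0 v(0, 2): E3/B3 P5 -> G3/D4 P5 similar
  -> R2 @ bar 5 tick 0 v(0, 1): E3/C4 m6 -> G3/G4 P8 similar
  -> R3 @ bar 5 tick 0 v(1, 2): G4 above D4
  -> R3 @ bar 5 tick 1 v(1, 2): G4 above D4
  -> R3 @ bar 5 tick 2 v(1, 2): G4 above D4
  -> R3 @ bar 5 tick 3 v(1, 2): G4 above D4
  -> R8 @ bar 6 tick 0 v(0, 2): penult P8 not 3rd/6th
  -> R6 @ bar 7 tick 3 v(0, 2): closes on m3

(0, 0, R5, (0, 2))
(1, 0, R4, (0, 2))
(2, 0, R2, (0, 2))
(2, 0, R3, (1, 2))
(2, 1, R3, (1, 2))
(2, 2, R3, (1, 2))
(2, 3, R3, (1, 2))
(3, 0, R2, (0, 2))
(3, 0, R7, (1,))
(4, 0, R1, (0, 2))
(4, 0, R3, (1, 2))
(4, 1, R3, (1, 2))
(4, 2, R3, (1, 2))
(4, 3, R3, (1, 2))
(5, 0, R1, (0, 2))
(5, 0, R2, (0, 1))
(5, 0, R3, (1, 2))
(5, 1, R3, (1, 2))
(5, 2, R3, (1, 2))
(5, 3, R3, (1, 2))
(6, 0, R8, (0, 2))
(7, 3, R6, (0, 2))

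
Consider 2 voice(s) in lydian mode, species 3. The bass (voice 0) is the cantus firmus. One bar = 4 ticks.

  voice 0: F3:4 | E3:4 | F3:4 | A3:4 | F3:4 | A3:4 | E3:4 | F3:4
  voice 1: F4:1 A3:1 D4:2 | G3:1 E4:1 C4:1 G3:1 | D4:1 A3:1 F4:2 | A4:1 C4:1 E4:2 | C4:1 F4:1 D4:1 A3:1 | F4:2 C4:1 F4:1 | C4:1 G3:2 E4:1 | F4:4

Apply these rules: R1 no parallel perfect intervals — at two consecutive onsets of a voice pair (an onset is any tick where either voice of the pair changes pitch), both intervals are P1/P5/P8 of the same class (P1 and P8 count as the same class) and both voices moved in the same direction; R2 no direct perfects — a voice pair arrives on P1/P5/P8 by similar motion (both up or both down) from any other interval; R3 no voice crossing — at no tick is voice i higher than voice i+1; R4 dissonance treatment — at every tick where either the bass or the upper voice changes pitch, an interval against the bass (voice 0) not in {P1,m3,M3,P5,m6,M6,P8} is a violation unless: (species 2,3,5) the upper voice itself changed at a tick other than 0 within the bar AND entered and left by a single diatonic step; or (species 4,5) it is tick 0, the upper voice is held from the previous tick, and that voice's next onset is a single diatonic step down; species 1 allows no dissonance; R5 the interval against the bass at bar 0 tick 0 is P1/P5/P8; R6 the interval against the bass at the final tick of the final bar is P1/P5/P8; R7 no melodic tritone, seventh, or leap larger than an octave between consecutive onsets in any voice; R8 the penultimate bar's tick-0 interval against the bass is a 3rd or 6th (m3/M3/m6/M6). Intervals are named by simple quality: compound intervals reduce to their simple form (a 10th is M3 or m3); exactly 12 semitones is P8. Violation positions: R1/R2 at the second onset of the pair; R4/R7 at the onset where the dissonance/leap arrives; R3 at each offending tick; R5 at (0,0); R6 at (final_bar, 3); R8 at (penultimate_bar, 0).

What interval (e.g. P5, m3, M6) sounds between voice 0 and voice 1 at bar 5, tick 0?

voice 0=A3 voice 1=F4 -> m6

m6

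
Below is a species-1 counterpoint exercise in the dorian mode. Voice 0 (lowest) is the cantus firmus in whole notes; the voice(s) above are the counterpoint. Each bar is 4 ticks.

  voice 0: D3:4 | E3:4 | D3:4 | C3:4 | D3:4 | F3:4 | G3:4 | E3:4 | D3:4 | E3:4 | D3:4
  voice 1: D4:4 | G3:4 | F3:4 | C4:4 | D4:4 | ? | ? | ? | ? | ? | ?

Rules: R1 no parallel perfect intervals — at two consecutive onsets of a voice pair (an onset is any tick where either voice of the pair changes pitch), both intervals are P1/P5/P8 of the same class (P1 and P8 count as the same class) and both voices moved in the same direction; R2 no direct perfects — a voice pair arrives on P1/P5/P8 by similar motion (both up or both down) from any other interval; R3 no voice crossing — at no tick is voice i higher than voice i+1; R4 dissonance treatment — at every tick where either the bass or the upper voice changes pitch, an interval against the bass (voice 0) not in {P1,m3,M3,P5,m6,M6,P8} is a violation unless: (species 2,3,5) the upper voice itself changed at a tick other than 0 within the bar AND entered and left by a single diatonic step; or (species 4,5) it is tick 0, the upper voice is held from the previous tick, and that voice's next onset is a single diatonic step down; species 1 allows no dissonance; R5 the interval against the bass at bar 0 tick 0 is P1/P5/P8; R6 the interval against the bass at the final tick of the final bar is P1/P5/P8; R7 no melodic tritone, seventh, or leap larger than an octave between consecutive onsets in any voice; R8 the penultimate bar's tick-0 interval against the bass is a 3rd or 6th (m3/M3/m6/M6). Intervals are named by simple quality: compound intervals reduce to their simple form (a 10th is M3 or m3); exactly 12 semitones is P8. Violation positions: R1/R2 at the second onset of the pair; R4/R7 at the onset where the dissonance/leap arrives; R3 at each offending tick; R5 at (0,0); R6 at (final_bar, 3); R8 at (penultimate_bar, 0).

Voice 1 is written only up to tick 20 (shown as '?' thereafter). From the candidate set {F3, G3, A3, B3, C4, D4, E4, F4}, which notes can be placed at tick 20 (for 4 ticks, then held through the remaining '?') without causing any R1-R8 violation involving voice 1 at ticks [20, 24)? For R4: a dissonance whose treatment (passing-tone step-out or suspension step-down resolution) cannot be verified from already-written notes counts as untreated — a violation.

F3: legal
G3: violates R4
A3: legal
B3: violates R4
C4: legal
D4: legal
E4: violates R4
F4: violates R1

{A3, C4, D4, F3}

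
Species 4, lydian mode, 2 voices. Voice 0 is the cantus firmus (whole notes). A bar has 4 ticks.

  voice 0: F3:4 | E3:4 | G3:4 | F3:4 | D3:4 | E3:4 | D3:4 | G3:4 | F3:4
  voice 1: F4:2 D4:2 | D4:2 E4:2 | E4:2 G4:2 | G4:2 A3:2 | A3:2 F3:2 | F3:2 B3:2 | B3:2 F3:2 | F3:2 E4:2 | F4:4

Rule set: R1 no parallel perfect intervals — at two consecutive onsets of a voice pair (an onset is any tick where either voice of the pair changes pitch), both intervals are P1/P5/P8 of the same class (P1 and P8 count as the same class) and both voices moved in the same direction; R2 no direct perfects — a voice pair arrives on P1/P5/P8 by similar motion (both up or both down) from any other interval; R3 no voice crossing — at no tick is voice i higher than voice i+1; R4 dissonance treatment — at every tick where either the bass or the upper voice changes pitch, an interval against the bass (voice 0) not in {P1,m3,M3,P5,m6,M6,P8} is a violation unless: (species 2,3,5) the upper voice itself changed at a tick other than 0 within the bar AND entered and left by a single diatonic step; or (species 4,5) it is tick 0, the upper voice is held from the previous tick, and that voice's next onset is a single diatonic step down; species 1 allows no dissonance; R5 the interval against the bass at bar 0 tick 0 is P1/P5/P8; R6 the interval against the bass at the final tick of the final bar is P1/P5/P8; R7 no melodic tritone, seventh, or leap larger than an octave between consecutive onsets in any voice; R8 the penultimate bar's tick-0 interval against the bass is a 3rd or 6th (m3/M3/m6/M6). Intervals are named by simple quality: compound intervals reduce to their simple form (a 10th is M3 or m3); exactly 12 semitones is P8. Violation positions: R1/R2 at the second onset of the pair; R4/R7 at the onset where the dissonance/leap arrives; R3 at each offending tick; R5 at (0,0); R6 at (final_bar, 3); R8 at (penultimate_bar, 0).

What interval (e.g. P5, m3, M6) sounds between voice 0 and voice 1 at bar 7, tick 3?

M6

voice 0=G3 voice 1=E4 -> M6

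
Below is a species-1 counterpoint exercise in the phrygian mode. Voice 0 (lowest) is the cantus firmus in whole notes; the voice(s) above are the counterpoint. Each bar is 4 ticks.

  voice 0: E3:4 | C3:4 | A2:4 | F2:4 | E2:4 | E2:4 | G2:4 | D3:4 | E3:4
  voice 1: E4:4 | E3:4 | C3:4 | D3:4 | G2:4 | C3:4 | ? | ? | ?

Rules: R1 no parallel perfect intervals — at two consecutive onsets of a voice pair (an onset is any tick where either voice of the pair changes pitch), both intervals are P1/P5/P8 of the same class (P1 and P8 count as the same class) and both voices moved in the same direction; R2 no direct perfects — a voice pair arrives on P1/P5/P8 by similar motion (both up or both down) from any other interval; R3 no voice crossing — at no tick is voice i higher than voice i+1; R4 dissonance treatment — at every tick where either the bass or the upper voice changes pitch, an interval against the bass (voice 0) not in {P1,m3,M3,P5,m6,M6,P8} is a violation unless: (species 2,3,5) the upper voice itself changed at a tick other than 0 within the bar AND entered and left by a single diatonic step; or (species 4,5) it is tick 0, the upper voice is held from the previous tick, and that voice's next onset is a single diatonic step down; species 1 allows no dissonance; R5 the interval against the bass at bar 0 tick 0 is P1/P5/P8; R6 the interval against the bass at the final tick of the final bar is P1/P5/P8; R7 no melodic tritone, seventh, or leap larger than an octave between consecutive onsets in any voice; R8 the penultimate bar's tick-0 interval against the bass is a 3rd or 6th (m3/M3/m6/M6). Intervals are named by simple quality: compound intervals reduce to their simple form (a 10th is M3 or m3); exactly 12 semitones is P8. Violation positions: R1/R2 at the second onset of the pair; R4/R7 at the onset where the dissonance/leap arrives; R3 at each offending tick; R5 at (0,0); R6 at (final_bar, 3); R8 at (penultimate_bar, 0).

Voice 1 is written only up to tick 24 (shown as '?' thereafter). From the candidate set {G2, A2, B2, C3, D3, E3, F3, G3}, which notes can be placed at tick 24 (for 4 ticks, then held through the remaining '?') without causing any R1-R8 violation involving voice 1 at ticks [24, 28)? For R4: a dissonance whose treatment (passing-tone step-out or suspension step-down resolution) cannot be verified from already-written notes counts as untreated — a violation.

G2: legal
A2: violates R4
B2: legal
C3: violates R4
D3: violates R2
E3: legal
F3: violates R4
G3: violates R2

{B2, E3, G2}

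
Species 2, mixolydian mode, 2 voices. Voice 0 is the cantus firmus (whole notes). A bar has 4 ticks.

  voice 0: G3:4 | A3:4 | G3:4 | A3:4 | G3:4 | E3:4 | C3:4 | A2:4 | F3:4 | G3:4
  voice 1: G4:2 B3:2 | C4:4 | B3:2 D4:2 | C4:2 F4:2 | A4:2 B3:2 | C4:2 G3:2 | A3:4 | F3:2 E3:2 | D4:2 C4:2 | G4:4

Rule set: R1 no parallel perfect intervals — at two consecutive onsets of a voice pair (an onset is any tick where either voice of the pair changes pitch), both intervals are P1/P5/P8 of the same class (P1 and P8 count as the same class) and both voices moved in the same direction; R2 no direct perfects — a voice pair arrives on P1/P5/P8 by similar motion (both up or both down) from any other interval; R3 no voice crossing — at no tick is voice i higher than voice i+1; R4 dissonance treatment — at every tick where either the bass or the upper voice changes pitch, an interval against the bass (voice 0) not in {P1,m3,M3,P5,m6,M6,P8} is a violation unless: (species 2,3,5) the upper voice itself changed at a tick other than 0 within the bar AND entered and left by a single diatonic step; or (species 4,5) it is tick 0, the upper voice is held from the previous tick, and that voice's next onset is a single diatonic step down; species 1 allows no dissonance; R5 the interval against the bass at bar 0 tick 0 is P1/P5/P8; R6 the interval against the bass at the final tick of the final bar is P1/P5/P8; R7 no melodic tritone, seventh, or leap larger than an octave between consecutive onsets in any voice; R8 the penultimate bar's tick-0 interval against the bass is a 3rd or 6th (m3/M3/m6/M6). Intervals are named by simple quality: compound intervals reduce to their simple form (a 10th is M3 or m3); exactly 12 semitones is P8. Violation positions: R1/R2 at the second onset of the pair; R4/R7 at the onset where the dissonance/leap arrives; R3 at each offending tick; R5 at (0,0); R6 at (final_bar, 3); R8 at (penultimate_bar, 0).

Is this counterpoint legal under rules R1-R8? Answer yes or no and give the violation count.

No (4 violations)

bar 0: v0=G3 v1=G4 (P8)
bar 1: v0=A3 v1=C4 (m3)
bar 2: v0=G3 v1=B3 (M3)
bar 3: v0=A3 v1=C4 (m3)
bar 4: v0=G3 v1=A4 (M2)
bar 5: v0=E3 v1=C4 (m6)
bar 6: v0=C3 v1=A3 (M6)
bar 7: v0=A2 v1=F3 (m6)
bar 8: v0=F3 v1=D4 (M6)
bar 9: v0=G3 v1=G4 (P8)
  R4 @ bar4.0: G3/A4 M2 untreated
  R7 @ bar4.2: A4->B3 leap 10st
  R7 @ bar8.0: E3->D4 leap 10st
  R2 @ bar9.0: F3/C4 P5 -> G3/G4 P8 similar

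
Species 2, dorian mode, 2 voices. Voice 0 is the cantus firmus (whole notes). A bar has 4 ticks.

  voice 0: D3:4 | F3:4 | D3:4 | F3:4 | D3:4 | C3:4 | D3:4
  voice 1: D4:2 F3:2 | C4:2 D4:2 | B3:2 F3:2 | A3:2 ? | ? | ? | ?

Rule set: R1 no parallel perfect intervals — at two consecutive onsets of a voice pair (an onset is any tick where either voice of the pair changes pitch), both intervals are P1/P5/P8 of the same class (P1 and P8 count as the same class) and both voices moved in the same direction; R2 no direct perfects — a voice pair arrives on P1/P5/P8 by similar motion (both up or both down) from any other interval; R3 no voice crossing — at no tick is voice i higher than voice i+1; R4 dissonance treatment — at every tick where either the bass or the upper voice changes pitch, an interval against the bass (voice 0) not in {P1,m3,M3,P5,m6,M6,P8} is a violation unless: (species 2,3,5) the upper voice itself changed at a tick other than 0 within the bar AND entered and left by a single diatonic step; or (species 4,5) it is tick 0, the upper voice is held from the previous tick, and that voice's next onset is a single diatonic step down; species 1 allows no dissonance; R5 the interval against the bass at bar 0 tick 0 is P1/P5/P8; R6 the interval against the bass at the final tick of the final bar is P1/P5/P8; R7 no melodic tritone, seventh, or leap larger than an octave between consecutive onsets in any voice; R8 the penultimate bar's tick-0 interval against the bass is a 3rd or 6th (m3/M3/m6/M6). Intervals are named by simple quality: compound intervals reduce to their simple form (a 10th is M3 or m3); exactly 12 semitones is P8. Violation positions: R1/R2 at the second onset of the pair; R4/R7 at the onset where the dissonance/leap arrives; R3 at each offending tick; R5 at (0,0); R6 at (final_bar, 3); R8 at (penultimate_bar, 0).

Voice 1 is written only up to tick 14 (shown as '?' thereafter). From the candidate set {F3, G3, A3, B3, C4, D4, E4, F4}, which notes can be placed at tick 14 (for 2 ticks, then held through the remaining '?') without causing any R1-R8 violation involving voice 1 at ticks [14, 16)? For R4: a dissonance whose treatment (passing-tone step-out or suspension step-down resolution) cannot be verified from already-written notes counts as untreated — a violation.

{A3, C4, D4, F3, F4}

F3: legal
G3: violates R4
A3: legal
B3: violates R4
C4: legal
D4: legal
E4: violates R4
F4: legal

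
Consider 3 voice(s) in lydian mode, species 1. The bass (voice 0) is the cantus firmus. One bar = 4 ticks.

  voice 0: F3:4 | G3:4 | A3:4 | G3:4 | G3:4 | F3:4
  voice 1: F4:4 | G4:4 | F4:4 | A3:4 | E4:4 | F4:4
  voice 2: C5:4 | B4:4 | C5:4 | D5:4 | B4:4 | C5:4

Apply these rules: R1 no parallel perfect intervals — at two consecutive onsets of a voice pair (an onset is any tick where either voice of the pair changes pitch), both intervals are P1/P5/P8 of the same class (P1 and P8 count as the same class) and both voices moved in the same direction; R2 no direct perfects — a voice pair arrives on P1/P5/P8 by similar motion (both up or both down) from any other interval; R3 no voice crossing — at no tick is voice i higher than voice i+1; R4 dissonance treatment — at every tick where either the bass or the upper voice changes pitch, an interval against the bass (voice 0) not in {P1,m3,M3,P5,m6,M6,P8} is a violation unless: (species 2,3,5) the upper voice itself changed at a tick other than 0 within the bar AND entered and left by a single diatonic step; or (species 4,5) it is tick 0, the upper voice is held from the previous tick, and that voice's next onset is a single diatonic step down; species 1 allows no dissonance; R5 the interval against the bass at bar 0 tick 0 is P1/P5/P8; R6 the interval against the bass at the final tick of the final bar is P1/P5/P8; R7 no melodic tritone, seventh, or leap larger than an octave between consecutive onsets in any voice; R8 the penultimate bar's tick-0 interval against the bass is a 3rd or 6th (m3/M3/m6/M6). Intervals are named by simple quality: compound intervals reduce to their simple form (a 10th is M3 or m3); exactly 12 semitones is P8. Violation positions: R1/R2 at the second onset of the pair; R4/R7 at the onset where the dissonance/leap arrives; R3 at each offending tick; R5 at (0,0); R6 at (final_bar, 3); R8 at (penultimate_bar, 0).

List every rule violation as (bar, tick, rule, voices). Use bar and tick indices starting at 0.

bar 0: v0=F3 v1=F4 v2=C5 downbeat P5
bar 1: v0=G3 v1=G4 v2=B4 downbeat M3
bar 2: v0=A3 v1=F4 v2=C5 downbeat m3
bar 3: v0=G3 v1=A3 v2=D5 downbeat P5
bar 4: v0=G3 v1=E4 v2=B4 downbeat M3
bar 5: v0=F3 v1=F4 v2=C5 downbeat P5
  -> R1 @ bar 1 tick 0 v(0, 1): F3/F4 P8 -> G3/G4 P8 similar
  -> R4 @ bar 3 tick 0 v(0, 1): G3/A3 M2 untreated
  -> R1 @ bar 5 tick 0 v(1, 2): E4/B4 P5 -> F4/C5 P5 similar

(1, 0, R1, (0, 1))
(3, 0, R4, (0, 1))
(5, 0, R1, (1, 2))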